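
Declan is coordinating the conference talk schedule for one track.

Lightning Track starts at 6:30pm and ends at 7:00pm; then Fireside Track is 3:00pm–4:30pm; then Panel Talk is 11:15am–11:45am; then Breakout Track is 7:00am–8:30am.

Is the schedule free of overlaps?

Yes

Two intervals overlap when each starts before the other ends.
Sorted by start: Breakout Track, Panel Talk, Fireside Track, Lightning Track.
Panel Talk starts after Breakout Track ends, so Breakout Track has no further overlaps.
Fireside Track starts after Panel Talk ends, so Panel Talk has no further overlaps.
Lightning Track starts after Fireside Track ends.
Every pair is clear; the schedule has no overlaps.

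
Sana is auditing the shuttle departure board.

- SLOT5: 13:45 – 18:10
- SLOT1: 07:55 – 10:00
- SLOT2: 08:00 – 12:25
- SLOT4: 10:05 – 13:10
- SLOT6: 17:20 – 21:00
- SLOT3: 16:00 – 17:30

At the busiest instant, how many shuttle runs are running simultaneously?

Sort all start/end points and keep a running count:
07:55 start SLOT1 → 1
08:00 start SLOT2 → 2
10:00 end SLOT1 → 1
10:05 start SLOT4 → 2
12:25 end SLOT2 → 1
13:10 end SLOT4 → 0
13:45 start SLOT5 → 1
16:00 start SLOT3 → 2
17:20 start SLOT6 → 3
17:30 end SLOT3 → 2
18:10 end SLOT5 → 1
21:00 end SLOT6 → 0
Peak is 3, at 17:20 (SLOT3, SLOT5, SLOT6).

3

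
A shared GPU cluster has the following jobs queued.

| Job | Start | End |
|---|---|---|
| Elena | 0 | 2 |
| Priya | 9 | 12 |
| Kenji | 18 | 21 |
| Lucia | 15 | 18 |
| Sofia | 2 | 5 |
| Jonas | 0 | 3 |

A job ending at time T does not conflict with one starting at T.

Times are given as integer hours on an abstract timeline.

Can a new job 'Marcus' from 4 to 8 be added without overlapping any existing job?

Jonas: ends 3 at or before Marcus starts 4 → clear.
Elena: ends 2 at or before Marcus starts 4 → clear.
Sofia: starts 2 before Marcus ends 8, and ends 5 after Marcus starts 4 → overlap.
Priya: starts 9 at or after Marcus ends 8 → clear.
Lucia: starts 15 at or after Marcus ends 8 → clear.
Kenji: starts 18 at or after Marcus ends 8 → clear.
Marcus overlaps Sofia.

No — it overlaps Sofia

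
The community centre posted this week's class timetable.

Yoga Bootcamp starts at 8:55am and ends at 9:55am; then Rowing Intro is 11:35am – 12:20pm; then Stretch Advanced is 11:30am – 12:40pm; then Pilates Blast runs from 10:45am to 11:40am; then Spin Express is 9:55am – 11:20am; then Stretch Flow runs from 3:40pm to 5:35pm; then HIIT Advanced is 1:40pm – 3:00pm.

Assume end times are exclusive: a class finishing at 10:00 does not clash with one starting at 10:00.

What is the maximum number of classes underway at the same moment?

Walk through starts and ends in time order (an end at T is processed before a start at T):
8:55am start Yoga Bootcamp → 1
9:55am end Yoga Bootcamp → 0
9:55am start Spin Express → 1
10:45am start Pilates Blast → 2
11:20am end Spin Express → 1
11:30am start Stretch Advanced → 2
11:35am start Rowing Intro → 3
11:40am end Pilates Blast → 2
12:20pm end Rowing Intro → 1
12:40pm end Stretch Advanced → 0
1:40pm start HIIT Advanced → 1
3:00pm end HIIT Advanced → 0
3:40pm start Stretch Flow → 1
5:35pm end Stretch Flow → 0
Peak is 3, at 11:35am (Pilates Blast, Rowing Intro, Stretch Advanced).

3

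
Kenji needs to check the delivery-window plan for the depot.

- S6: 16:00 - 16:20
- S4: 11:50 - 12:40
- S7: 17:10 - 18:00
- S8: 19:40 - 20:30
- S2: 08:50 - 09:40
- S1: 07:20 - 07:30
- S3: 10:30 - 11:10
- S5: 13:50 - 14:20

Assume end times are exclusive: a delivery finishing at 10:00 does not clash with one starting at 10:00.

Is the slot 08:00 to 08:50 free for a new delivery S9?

S1: ends 07:30 at or before S9 starts 08:00 → clear.
S2: starts 08:50 at or after S9 ends 08:50 → clear.
S3: starts 10:30 at or after S9 ends 08:50 → clear.
S4: starts 11:50 at or after S9 ends 08:50 → clear.
S5: starts 13:50 at or after S9 ends 08:50 → clear.
S6: starts 16:00 at or after S9 ends 08:50 → clear.
S7: starts 17:10 at or after S9 ends 08:50 → clear.
S8: starts 19:40 at or after S9 ends 08:50 → clear.

Yes — the slot is free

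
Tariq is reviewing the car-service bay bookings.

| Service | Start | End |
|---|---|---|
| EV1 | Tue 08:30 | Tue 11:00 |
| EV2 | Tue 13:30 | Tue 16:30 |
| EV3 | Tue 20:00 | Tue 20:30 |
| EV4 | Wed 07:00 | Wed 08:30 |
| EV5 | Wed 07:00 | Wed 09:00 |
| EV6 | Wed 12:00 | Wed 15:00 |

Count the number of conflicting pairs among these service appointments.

Sorted by start: EV1, EV2, EV3, EV4, EV5, EV6.
EV2 starts after EV1 ends, so EV1 has no further overlaps.
EV3 starts after EV2 ends, so EV2 has no further overlaps.
EV4 starts after EV3 ends, so EV3 has no further overlaps.
EV5 starts before EV4 ends → EV4 and EV5 overlap.
EV6 starts after EV4 ends.
EV6 starts after EV5 ends.
Overlapping pairs: EV4 & EV5 — 1 in total.

1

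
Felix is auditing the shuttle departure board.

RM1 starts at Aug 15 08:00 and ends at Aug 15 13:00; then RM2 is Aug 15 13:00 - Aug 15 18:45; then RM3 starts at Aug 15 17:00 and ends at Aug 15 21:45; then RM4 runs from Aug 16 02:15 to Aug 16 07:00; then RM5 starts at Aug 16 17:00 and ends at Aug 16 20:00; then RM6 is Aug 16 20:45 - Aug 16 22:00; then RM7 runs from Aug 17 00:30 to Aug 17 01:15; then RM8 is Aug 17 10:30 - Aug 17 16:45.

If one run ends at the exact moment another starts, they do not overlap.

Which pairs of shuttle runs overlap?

Sorted by start: RM1, RM2, RM3, RM4, RM5, RM6, RM7, RM8.
RM2 starts exactly when RM1 ends (back-to-back, no overlap); RM1 is clear from here.
RM3 starts before RM2 ends → RM2 and RM3 overlap.
RM4 starts after RM2 ends; RM2 is clear from here.
RM4 starts after RM3 ends; RM3 is clear from here.
RM5 starts after RM4 ends; RM4 is clear from here.
RM6 starts after RM5 ends; RM5 is clear from here.
RM7 starts after RM6 ends; RM6 is clear from here.
RM8 starts after RM7 ends.

RM2 & RM3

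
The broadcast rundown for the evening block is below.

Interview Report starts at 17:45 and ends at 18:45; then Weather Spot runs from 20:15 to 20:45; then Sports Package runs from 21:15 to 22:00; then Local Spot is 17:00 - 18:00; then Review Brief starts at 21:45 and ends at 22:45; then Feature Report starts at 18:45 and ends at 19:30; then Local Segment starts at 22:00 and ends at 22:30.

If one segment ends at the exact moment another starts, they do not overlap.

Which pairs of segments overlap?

Two intervals overlap when each starts before the other ends.
Sorted by start: Local Spot, Interview Report, Feature Report, Weather Spot, Sports Package, Review Brief, Local Segment.
Interview Report starts before Local Spot ends → Local Spot and Interview Report overlap.
Feature Report starts after Local Spot ends, so Local Spot has no further overlaps.
Feature Report starts exactly when Interview Report ends (back-to-back, no overlap), so Interview Report has no further overlaps.
Weather Spot starts after Feature Report ends, so Feature Report has no further overlaps.
Sports Package starts after Weather Spot ends, so Weather Spot has no further overlaps.
Review Brief starts before Sports Package ends → Sports Package and Review Brief overlap.
Local Segment starts exactly when Sports Package ends (back-to-back, no overlap).
Local Segment starts before Review Brief ends → Review Brief and Local Segment overlap.

Interview Report & Local Spot, Local Segment & Review Brief, Review Brief & Sports Package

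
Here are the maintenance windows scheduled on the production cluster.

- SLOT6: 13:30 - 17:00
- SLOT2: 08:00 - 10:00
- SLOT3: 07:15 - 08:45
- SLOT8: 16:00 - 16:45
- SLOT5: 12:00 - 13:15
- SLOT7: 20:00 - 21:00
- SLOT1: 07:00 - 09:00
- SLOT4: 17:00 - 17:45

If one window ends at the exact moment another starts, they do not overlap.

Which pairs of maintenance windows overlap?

Sorted by start: SLOT1, SLOT3, SLOT2, SLOT5, SLOT6, SLOT8, SLOT4, SLOT7.
SLOT3 starts before SLOT1 ends → SLOT1 and SLOT3 overlap.
SLOT2 starts before SLOT1 ends → SLOT1 and SLOT2 overlap.
SLOT5 starts after SLOT1 ends, so nothing later overlaps SLOT1 either.
SLOT2 starts before SLOT3 ends → SLOT3 and SLOT2 overlap.
SLOT5 starts after SLOT3 ends, so nothing later overlaps SLOT3 either.
SLOT5 starts after SLOT2 ends, so nothing later overlaps SLOT2 either.
SLOT6 starts after SLOT5 ends, so nothing later overlaps SLOT5 either.
SLOT8 starts before SLOT6 ends → SLOT6 and SLOT8 overlap.
SLOT4 starts exactly when SLOT6 ends (back-to-back, no overlap), so nothing later overlaps SLOT6 either.
SLOT4 starts after SLOT8 ends, so nothing later overlaps SLOT8 either.
SLOT7 starts after SLOT4 ends.

SLOT1 & SLOT2, SLOT1 & SLOT3, SLOT2 & SLOT3, SLOT6 & SLOT8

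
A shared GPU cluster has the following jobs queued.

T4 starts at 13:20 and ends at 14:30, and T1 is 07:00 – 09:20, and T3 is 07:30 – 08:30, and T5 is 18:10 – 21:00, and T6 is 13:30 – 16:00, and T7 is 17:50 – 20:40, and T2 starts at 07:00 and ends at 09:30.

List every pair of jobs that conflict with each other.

T1 & T2, T1 & T3, T2 & T3, T4 & T6, T5 & T7

Check each pair: they overlap iff neither finishes before the other starts.
Sorted by start: T1, T2, T3, T4, T6, T7, T5.
T2 starts before T1 ends → T1 and T2 overlap.
T3 starts before T1 ends → T1 and T3 overlap.
T4 starts after T1 ends, so T1 has no further overlaps.
T3 starts before T2 ends → T2 and T3 overlap.
T4 starts after T2 ends, so T2 has no further overlaps.
T4 starts after T3 ends, so T3 has no further overlaps.
T6 starts before T4 ends → T4 and T6 overlap.
T7 starts after T4 ends, so T4 has no further overlaps.
T7 starts after T6 ends, so T6 has no further overlaps.
T5 starts before T7 ends → T7 and T5 overlap.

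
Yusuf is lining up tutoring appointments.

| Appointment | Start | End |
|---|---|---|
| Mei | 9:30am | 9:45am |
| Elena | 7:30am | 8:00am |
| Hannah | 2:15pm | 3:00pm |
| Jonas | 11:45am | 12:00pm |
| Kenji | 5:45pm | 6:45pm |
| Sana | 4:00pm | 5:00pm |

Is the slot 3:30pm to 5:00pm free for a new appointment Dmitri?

No — it overlaps Sana

Elena: ends 8:00am at or before Dmitri starts 3:30pm → clear.
Mei: ends 9:45am at or before Dmitri starts 3:30pm → clear.
Jonas: ends 12:00pm at or before Dmitri starts 3:30pm → clear.
Hannah: ends 3:00pm at or before Dmitri starts 3:30pm → clear.
Sana: starts 4:00pm before Dmitri ends 5:00pm, and ends 5:00pm after Dmitri starts 3:30pm → overlap.
Kenji: starts 5:45pm at or after Dmitri ends 5:00pm → clear.
Dmitri overlaps Sana.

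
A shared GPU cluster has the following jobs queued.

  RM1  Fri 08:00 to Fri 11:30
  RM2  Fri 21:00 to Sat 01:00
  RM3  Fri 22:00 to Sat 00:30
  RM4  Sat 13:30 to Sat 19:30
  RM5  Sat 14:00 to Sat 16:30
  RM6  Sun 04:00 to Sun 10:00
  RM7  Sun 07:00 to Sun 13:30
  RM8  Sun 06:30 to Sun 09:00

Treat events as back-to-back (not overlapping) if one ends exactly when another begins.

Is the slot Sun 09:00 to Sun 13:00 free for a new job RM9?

No — it overlaps RM6, RM7

RM1: ends Fri 11:30 at or before RM9 starts Sun 09:00 → clear.
RM2: ends Sat 01:00 at or before RM9 starts Sun 09:00 → clear.
RM3: ends Sat 00:30 at or before RM9 starts Sun 09:00 → clear.
RM4: ends Sat 19:30 at or before RM9 starts Sun 09:00 → clear.
RM5: ends Sat 16:30 at or before RM9 starts Sun 09:00 → clear.
RM6: starts Sun 04:00 before RM9 ends Sun 13:00, and ends Sun 10:00 after RM9 starts Sun 09:00 → overlap.
RM8: ends Sun 09:00 at or before RM9 starts Sun 09:00 → clear.
RM7: starts Sun 07:00 before RM9 ends Sun 13:00, and ends Sun 13:30 after RM9 starts Sun 09:00 → overlap.
RM9 overlaps RM6, RM7.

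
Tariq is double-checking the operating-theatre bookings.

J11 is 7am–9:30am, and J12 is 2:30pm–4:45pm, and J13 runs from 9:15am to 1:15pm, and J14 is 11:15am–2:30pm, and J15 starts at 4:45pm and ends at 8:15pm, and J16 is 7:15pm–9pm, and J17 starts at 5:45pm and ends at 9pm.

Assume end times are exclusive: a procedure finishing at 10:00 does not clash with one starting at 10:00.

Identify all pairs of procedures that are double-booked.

Sorted by start: J11, J13, J14, J12, J15, J17, J16.
J13 starts before J11 ends → J11 and J13 overlap.
J14 starts after J11 ends; J11 is clear from here.
J14 starts before J13 ends → J13 and J14 overlap.
J12 starts after J13 ends; J13 is clear from here.
J12 starts exactly when J14 ends (back-to-back, no overlap); J14 is clear from here.
J15 starts exactly when J12 ends (back-to-back, no overlap); J12 is clear from here.
J17 starts before J15 ends → J15 and J17 overlap.
J16 starts before J15 ends → J15 and J16 overlap.
J16 starts before J17 ends → J17 and J16 overlap.

J11 & J13, J13 & J14, J15 & J16, J15 & J17, J16 & J17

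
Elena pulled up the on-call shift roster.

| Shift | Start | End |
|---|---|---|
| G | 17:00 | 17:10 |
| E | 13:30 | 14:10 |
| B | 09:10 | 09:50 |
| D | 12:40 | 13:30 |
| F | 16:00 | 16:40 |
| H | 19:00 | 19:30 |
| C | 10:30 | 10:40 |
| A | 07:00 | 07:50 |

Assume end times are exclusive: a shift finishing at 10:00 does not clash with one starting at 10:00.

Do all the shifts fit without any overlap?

Yes

Check each pair: they overlap iff neither finishes before the other starts.
Sorted by start: A, B, C, D, E, F, G, H.
B starts after A ends, so nothing later overlaps A either.
C starts after B ends, so nothing later overlaps B either.
D starts after C ends, so nothing later overlaps C either.
E starts exactly when D ends (back-to-back, no overlap), so nothing later overlaps D either.
F starts after E ends, so nothing later overlaps E either.
G starts after F ends, so nothing later overlaps F either.
H starts after G ends.
Every pair is clear; the schedule has no overlaps.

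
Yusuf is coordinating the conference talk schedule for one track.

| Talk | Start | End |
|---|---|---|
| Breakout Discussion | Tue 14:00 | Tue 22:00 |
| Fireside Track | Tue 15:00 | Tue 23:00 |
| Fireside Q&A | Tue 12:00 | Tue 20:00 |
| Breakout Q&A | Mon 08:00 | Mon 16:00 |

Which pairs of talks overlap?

Breakout Discussion & Fireside Q&A, Breakout Discussion & Fireside Track, Fireside Q&A & Fireside Track

Two intervals overlap when each starts before the other ends.
Sorted by start: Breakout Q&A, Fireside Q&A, Breakout Discussion, Fireside Track.
Fireside Q&A starts after Breakout Q&A ends, so nothing later overlaps Breakout Q&A either.
Breakout Discussion starts before Fireside Q&A ends → Fireside Q&A and Breakout Discussion overlap.
Fireside Track starts before Fireside Q&A ends → Fireside Q&A and Fireside Track overlap.
Fireside Track starts before Breakout Discussion ends → Breakout Discussion and Fireside Track overlap.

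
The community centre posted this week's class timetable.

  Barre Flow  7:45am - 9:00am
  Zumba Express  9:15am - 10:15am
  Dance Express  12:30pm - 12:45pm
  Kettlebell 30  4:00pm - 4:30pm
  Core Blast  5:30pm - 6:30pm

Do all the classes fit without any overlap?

Yes

Sorted by start: Barre Flow, Zumba Express, Dance Express, Kettlebell 30, Core Blast.
Zumba Express starts after Barre Flow ends; Barre Flow is clear from here.
Dance Express starts after Zumba Express ends; Zumba Express is clear from here.
Kettlebell 30 starts after Dance Express ends; Dance Express is clear from here.
Core Blast starts after Kettlebell 30 ends.
Every pair is clear; the schedule has no overlaps.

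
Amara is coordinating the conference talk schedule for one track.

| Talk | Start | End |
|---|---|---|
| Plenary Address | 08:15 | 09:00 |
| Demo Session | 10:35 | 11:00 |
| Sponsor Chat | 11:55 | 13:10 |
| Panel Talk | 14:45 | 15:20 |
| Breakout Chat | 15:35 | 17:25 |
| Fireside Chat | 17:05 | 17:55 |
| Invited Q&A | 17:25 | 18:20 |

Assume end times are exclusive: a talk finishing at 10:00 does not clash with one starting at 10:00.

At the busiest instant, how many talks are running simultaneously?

Sort all start/end points and keep a running count:
08:15 start Plenary Address → 1
09:00 end Plenary Address → 0
10:35 start Demo Session → 1
11:00 end Demo Session → 0
11:55 start Sponsor Chat → 1
13:10 end Sponsor Chat → 0
14:45 start Panel Talk → 1
15:20 end Panel Talk → 0
15:35 start Breakout Chat → 1
17:05 start Fireside Chat → 2
17:25 end Breakout Chat → 1
17:25 start Invited Q&A → 2
17:55 end Fireside Chat → 1
18:20 end Invited Q&A → 0
Peak is 2, at 17:05 (Breakout Chat, Fireside Chat).

2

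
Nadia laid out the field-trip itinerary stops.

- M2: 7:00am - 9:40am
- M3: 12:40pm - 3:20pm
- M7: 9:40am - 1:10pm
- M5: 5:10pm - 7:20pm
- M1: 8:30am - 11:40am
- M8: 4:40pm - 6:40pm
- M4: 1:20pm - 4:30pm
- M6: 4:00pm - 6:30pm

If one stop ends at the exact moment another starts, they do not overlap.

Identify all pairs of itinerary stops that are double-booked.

Two intervals overlap when each starts before the other ends.
Sorted by start: M2, M1, M7, M3, M4, M6, M8, M5.
M1 starts before M2 ends → M2 and M1 overlap.
M7 starts exactly when M2 ends (back-to-back, no overlap), so nothing later overlaps M2 either.
M7 starts before M1 ends → M1 and M7 overlap.
M3 starts after M1 ends, so nothing later overlaps M1 either.
M3 starts before M7 ends → M7 and M3 overlap.
M4 starts after M7 ends, so nothing later overlaps M7 either.
M4 starts before M3 ends → M3 and M4 overlap.
M6 starts after M3 ends, so nothing later overlaps M3 either.
M6 starts before M4 ends → M4 and M6 overlap.
M8 starts after M4 ends, so nothing later overlaps M4 either.
M8 starts before M6 ends → M6 and M8 overlap.
M5 starts before M6 ends → M6 and M5 overlap.
M5 starts before M8 ends → M8 and M5 overlap.

M1 & M2, M1 & M7, M3 & M4, M3 & M7, M4 & M6, M5 & M6, M5 & M8, M6 & M8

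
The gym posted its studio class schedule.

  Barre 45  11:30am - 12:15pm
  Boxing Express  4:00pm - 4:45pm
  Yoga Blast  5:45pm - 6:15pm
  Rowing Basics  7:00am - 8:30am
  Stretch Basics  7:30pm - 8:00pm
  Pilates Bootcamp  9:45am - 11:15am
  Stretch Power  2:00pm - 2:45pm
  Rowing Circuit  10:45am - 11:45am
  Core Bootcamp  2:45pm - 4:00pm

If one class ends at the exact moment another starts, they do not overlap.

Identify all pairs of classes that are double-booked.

Barre 45 & Rowing Circuit, Pilates Bootcamp & Rowing Circuit

Sorted by start: Rowing Basics, Pilates Bootcamp, Rowing Circuit, Barre 45, Stretch Power, Core Bootcamp, Boxing Express, Yoga Blast, Stretch Basics.
Pilates Bootcamp starts after Rowing Basics ends; Rowing Basics is clear from here.
Rowing Circuit starts before Pilates Bootcamp ends → Pilates Bootcamp and Rowing Circuit overlap.
Barre 45 starts after Pilates Bootcamp ends; Pilates Bootcamp is clear from here.
Barre 45 starts before Rowing Circuit ends → Rowing Circuit and Barre 45 overlap.
Stretch Power starts after Rowing Circuit ends; Rowing Circuit is clear from here.
Stretch Power starts after Barre 45 ends; Barre 45 is clear from here.
Core Bootcamp starts exactly when Stretch Power ends (back-to-back, no overlap); Stretch Power is clear from here.
Boxing Express starts exactly when Core Bootcamp ends (back-to-back, no overlap); Core Bootcamp is clear from here.
Yoga Blast starts after Boxing Express ends; Boxing Express is clear from here.
Stretch Basics starts after Yoga Blast ends.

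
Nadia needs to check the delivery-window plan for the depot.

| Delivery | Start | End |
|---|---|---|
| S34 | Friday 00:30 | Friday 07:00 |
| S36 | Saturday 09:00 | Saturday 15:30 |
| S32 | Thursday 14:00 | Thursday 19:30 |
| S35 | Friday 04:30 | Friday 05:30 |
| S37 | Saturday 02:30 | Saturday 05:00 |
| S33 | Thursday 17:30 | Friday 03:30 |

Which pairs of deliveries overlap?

S32 & S33, S33 & S34, S34 & S35

Sorted by start: S32, S33, S34, S35, S37, S36.
S33 starts before S32 ends → S32 and S33 overlap.
S34 starts after S32 ends; S32 is clear from here.
S34 starts before S33 ends → S33 and S34 overlap.
S35 starts after S33 ends; S33 is clear from here.
S35 starts before S34 ends → S34 and S35 overlap.
S37 starts after S34 ends; S34 is clear from here.
S37 starts after S35 ends; S35 is clear from here.
S36 starts after S37 ends.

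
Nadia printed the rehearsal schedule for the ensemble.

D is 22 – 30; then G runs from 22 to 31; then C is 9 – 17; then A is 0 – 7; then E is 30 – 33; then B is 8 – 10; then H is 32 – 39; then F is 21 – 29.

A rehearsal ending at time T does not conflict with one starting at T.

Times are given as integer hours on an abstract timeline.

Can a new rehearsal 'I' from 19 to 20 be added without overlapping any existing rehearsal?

A: ends 7 at or before I starts 19 → clear.
B: ends 10 at or before I starts 19 → clear.
C: ends 17 at or before I starts 19 → clear.
F: starts 21 at or after I ends 20 → clear.
D: starts 22 at or after I ends 20 → clear.
G: starts 22 at or after I ends 20 → clear.
E: starts 30 at or after I ends 20 → clear.
H: starts 32 at or after I ends 20 → clear.

Yes — the slot is free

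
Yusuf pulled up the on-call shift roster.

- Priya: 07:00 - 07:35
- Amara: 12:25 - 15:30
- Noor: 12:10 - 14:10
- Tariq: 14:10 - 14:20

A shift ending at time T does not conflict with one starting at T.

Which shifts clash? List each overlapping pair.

Sorted by start: Priya, Noor, Amara, Tariq.
Noor starts after Priya ends, so nothing later overlaps Priya either.
Amara starts before Noor ends → Noor and Amara overlap.
Tariq starts exactly when Noor ends (back-to-back, no overlap).
Tariq starts before Amara ends → Amara and Tariq overlap.

Amara & Noor, Amara & Tariq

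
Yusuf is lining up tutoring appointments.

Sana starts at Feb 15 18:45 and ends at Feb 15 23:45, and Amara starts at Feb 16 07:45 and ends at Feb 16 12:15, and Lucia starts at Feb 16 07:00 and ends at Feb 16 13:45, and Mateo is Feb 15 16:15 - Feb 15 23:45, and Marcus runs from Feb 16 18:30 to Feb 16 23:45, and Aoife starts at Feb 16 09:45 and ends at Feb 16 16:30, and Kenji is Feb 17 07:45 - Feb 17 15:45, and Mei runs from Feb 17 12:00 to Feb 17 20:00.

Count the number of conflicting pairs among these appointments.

5

Sorted by start: Mateo, Sana, Lucia, Amara, Aoife, Marcus, Kenji, Mei.
Sana starts before Mateo ends → Mateo and Sana overlap.
Lucia starts after Mateo ends, so nothing later overlaps Mateo either.
Lucia starts after Sana ends, so nothing later overlaps Sana either.
Amara starts before Lucia ends → Lucia and Amara overlap.
Aoife starts before Lucia ends → Lucia and Aoife overlap.
Marcus starts after Lucia ends, so nothing later overlaps Lucia either.
Aoife starts before Amara ends → Amara and Aoife overlap.
Marcus starts after Amara ends, so nothing later overlaps Amara either.
Marcus starts after Aoife ends, so nothing later overlaps Aoife either.
Kenji starts after Marcus ends, so nothing later overlaps Marcus either.
Mei starts before Kenji ends → Kenji and Mei overlap.
Overlapping pairs: Amara & Aoife, Amara & Lucia, Aoife & Lucia, Kenji & Mei, Mateo & Sana — 5 in total.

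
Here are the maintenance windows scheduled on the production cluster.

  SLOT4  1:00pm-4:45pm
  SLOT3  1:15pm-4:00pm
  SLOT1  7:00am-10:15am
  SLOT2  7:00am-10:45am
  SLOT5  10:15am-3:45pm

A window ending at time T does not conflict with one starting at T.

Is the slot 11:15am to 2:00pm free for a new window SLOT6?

SLOT1: ends 10:15am at or before SLOT6 starts 11:15am → clear.
SLOT2: ends 10:45am at or before SLOT6 starts 11:15am → clear.
SLOT5: starts 10:15am before SLOT6 ends 2:00pm, and ends 3:45pm after SLOT6 starts 11:15am → overlap.
SLOT4: starts 1:00pm before SLOT6 ends 2:00pm, and ends 4:45pm after SLOT6 starts 11:15am → overlap.
SLOT3: starts 1:15pm before SLOT6 ends 2:00pm, and ends 4:00pm after SLOT6 starts 11:15am → overlap.
SLOT6 overlaps SLOT3, SLOT4, SLOT5.

No — it overlaps SLOT3, SLOT4, SLOT5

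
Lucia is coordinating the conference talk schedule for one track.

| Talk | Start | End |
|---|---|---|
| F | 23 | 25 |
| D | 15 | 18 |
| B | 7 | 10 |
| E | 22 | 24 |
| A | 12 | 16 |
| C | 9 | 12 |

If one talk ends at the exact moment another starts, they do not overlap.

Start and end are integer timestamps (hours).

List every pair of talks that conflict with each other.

A & D, B & C, E & F

Sorted by start: B, C, A, D, E, F.
C starts before B ends → B and C overlap.
A starts after B ends, so B has no further overlaps.
A starts exactly when C ends (back-to-back, no overlap), so C has no further overlaps.
D starts before A ends → A and D overlap.
E starts after A ends, so A has no further overlaps.
E starts after D ends, so D has no further overlaps.
F starts before E ends → E and F overlap.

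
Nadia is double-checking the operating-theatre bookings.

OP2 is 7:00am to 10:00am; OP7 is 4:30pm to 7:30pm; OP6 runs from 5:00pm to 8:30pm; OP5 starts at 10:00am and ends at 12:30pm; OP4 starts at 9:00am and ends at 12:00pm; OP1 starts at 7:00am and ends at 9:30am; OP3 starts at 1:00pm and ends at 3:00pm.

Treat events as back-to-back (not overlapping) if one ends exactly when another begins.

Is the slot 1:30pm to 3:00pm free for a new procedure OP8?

OP1: ends 9:30am at or before OP8 starts 1:30pm → clear.
OP2: ends 10:00am at or before OP8 starts 1:30pm → clear.
OP4: ends 12:00pm at or before OP8 starts 1:30pm → clear.
OP5: ends 12:30pm at or before OP8 starts 1:30pm → clear.
OP3: starts 1:00pm before OP8 ends 3:00pm, and ends 3:00pm after OP8 starts 1:30pm → overlap.
OP7: starts 4:30pm at or after OP8 ends 3:00pm → clear.
OP6: starts 5:00pm at or after OP8 ends 3:00pm → clear.
OP8 overlaps OP3.

No — it overlaps OP3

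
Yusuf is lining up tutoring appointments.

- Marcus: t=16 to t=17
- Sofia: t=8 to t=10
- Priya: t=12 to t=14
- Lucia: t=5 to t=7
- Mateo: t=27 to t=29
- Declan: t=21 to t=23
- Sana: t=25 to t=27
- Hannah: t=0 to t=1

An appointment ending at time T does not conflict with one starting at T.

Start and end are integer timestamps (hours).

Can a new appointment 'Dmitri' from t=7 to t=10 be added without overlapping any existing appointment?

No — it overlaps Sofia

Hannah: ends t=1 at or before Dmitri starts t=7 → clear.
Lucia: ends t=7 at or before Dmitri starts t=7 → clear.
Sofia: starts t=8 before Dmitri ends t=10, and ends t=10 after Dmitri starts t=7 → overlap.
Priya: starts t=12 at or after Dmitri ends t=10 → clear.
Marcus: starts t=16 at or after Dmitri ends t=10 → clear.
Declan: starts t=21 at or after Dmitri ends t=10 → clear.
Sana: starts t=25 at or after Dmitri ends t=10 → clear.
Mateo: starts t=27 at or after Dmitri ends t=10 → clear.
Dmitri overlaps Sofia.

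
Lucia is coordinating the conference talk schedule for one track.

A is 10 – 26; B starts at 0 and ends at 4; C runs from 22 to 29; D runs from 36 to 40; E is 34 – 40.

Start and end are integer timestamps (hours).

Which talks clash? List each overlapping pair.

A & C, D & E

Sorted by start: B, A, C, E, D.
A starts after B ends; B is clear from here.
C starts before A ends → A and C overlap.
E starts after A ends; A is clear from here.
E starts after C ends; C is clear from here.
D starts before E ends → E and D overlap.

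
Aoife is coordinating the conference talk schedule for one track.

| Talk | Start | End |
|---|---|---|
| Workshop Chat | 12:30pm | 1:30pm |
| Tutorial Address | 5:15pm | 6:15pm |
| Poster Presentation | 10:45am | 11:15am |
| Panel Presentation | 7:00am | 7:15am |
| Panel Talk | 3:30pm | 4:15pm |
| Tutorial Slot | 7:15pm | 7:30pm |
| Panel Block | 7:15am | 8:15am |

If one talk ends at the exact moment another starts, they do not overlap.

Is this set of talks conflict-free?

Yes

Check each pair: they overlap iff neither finishes before the other starts.
Sorted by start: Panel Presentation, Panel Block, Poster Presentation, Workshop Chat, Panel Talk, Tutorial Address, Tutorial Slot.
Panel Block starts exactly when Panel Presentation ends (back-to-back, no overlap), so Panel Presentation has no further overlaps.
Poster Presentation starts after Panel Block ends, so Panel Block has no further overlaps.
Workshop Chat starts after Poster Presentation ends, so Poster Presentation has no further overlaps.
Panel Talk starts after Workshop Chat ends, so Workshop Chat has no further overlaps.
Tutorial Address starts after Panel Talk ends, so Panel Talk has no further overlaps.
Tutorial Slot starts after Tutorial Address ends.
Every pair is clear; the schedule has no overlaps.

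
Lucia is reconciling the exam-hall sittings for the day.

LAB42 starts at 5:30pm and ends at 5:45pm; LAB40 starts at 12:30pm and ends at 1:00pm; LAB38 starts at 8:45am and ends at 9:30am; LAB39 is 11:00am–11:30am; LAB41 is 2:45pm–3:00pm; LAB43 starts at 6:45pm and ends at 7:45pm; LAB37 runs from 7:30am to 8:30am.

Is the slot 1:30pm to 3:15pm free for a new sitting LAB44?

No — it overlaps LAB41

LAB37: ends 8:30am at or before LAB44 starts 1:30pm → clear.
LAB38: ends 9:30am at or before LAB44 starts 1:30pm → clear.
LAB39: ends 11:30am at or before LAB44 starts 1:30pm → clear.
LAB40: ends 1:00pm at or before LAB44 starts 1:30pm → clear.
LAB41: starts 2:45pm before LAB44 ends 3:15pm, and ends 3:00pm after LAB44 starts 1:30pm → overlap.
LAB42: starts 5:30pm at or after LAB44 ends 3:15pm → clear.
LAB43: starts 6:45pm at or after LAB44 ends 3:15pm → clear.
LAB44 overlaps LAB41.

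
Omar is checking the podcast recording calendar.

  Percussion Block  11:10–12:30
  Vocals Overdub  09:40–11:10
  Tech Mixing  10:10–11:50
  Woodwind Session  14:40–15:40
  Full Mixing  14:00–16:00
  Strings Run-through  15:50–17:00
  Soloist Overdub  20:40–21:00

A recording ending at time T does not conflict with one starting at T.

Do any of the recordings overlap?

Sorted by start: Vocals Overdub, Tech Mixing, Percussion Block, Full Mixing, Woodwind Session, Strings Run-through, Soloist Overdub.
Tech Mixing starts before Vocals Overdub ends → Vocals Overdub and Tech Mixing overlap.
That's a conflict, so the schedule is not conflict-free.

Yes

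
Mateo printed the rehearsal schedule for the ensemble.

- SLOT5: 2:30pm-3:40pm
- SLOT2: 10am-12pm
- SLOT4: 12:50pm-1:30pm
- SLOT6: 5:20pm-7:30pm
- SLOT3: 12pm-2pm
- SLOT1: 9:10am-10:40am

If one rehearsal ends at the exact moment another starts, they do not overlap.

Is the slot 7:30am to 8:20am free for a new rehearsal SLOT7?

SLOT1: starts 9:10am at or after SLOT7 ends 8:20am → clear.
SLOT2: starts 10am at or after SLOT7 ends 8:20am → clear.
SLOT3: starts 12pm at or after SLOT7 ends 8:20am → clear.
SLOT4: starts 12:50pm at or after SLOT7 ends 8:20am → clear.
SLOT5: starts 2:30pm at or after SLOT7 ends 8:20am → clear.
SLOT6: starts 5:20pm at or after SLOT7 ends 8:20am → clear.

Yes — the slot is free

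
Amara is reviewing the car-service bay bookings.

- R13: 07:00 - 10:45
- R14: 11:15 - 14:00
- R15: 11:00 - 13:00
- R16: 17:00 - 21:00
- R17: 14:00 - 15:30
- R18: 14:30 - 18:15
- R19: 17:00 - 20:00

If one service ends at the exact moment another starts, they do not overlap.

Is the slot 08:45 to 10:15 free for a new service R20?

R13: starts 07:00 before R20 ends 10:15, and ends 10:45 after R20 starts 08:45 → overlap.
R15: starts 11:00 at or after R20 ends 10:15 → clear.
R14: starts 11:15 at or after R20 ends 10:15 → clear.
R17: starts 14:00 at or after R20 ends 10:15 → clear.
R18: starts 14:30 at or after R20 ends 10:15 → clear.
R16: starts 17:00 at or after R20 ends 10:15 → clear.
R19: starts 17:00 at or after R20 ends 10:15 → clear.
R20 overlaps R13.

No — it overlaps R13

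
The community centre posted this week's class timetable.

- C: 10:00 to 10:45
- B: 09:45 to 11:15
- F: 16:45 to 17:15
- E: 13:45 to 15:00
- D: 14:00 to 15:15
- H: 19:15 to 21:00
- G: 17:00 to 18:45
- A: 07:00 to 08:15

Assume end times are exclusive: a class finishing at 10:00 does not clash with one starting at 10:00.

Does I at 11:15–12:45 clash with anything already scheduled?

No — it doesn't clash with anything

A: ends 08:15 at or before I starts 11:15 → clear.
B: ends 11:15 at or before I starts 11:15 → clear.
C: ends 10:45 at or before I starts 11:15 → clear.
E: starts 13:45 at or after I ends 12:45 → clear.
D: starts 14:00 at or after I ends 12:45 → clear.
F: starts 16:45 at or after I ends 12:45 → clear.
G: starts 17:00 at or after I ends 12:45 → clear.
H: starts 19:15 at or after I ends 12:45 → clear.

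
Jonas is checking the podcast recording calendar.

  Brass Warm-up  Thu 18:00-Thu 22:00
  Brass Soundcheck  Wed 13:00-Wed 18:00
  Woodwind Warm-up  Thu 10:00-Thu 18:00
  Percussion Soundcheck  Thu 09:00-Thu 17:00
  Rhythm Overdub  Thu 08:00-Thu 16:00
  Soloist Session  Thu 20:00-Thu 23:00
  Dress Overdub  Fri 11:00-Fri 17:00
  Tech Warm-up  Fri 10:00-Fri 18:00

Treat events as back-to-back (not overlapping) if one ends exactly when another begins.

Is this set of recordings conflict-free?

Sorted by start: Brass Soundcheck, Rhythm Overdub, Percussion Soundcheck, Woodwind Warm-up, Brass Warm-up, Soloist Session, Tech Warm-up, Dress Overdub.
Rhythm Overdub starts after Brass Soundcheck ends — done with Brass Soundcheck.
Percussion Soundcheck starts before Rhythm Overdub ends → Rhythm Overdub and Percussion Soundcheck overlap.
That's a conflict, so the schedule is not conflict-free.

No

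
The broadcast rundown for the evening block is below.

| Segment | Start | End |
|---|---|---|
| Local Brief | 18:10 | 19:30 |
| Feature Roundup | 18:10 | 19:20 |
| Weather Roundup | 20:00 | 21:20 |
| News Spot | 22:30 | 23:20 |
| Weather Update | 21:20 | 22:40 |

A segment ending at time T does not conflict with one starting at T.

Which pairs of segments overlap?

Sorted by start: Local Brief, Feature Roundup, Weather Roundup, Weather Update, News Spot.
Feature Roundup starts before Local Brief ends → Local Brief and Feature Roundup overlap.
Weather Roundup starts after Local Brief ends — done with Local Brief.
Weather Roundup starts after Feature Roundup ends — done with Feature Roundup.
Weather Update starts exactly when Weather Roundup ends (back-to-back, no overlap) — done with Weather Roundup.
News Spot starts before Weather Update ends → Weather Update and News Spot overlap.

Feature Roundup & Local Brief, News Spot & Weather Update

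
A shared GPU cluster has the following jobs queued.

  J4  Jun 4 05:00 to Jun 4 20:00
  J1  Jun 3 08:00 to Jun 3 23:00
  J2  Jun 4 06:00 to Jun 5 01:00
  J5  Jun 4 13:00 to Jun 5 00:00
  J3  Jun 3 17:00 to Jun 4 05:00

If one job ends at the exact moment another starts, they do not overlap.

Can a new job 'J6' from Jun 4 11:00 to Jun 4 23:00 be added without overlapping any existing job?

No — it overlaps J2, J4, J5

J1: ends Jun 3 23:00 at or before J6 starts Jun 4 11:00 → clear.
J3: ends Jun 4 05:00 at or before J6 starts Jun 4 11:00 → clear.
J4: starts Jun 4 05:00 before J6 ends Jun 4 23:00, and ends Jun 4 20:00 after J6 starts Jun 4 11:00 → overlap.
J2: starts Jun 4 06:00 before J6 ends Jun 4 23:00, and ends Jun 5 01:00 after J6 starts Jun 4 11:00 → overlap.
J5: starts Jun 4 13:00 before J6 ends Jun 4 23:00, and ends Jun 5 00:00 after J6 starts Jun 4 11:00 → overlap.
J6 overlaps J2, J4, J5.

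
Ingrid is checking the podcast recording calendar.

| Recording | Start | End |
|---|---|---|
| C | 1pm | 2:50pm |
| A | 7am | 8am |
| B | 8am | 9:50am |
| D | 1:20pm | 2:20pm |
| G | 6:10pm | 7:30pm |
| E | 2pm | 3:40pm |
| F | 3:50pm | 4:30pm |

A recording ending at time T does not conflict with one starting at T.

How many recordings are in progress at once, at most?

Walk through starts and ends in time order (an end at T is processed before a start at T):
7am start A → 1
8am end A → 0
8am start B → 1
9:50am end B → 0
1pm start C → 1
1:20pm start D → 2
2pm start E → 3
2:20pm end D → 2
2:50pm end C → 1
3:40pm end E → 0
3:50pm start F → 1
4:30pm end F → 0
6:10pm start G → 1
7:30pm end G → 0
Peak is 3, at 2pm (C, D, E).

3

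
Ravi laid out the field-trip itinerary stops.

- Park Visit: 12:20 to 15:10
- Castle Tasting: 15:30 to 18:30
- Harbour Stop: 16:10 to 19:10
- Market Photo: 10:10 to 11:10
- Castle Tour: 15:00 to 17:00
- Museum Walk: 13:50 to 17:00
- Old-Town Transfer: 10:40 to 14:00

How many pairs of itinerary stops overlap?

Check each pair: they overlap iff neither finishes before the other starts.
Sorted by start: Market Photo, Old-Town Transfer, Park Visit, Museum Walk, Castle Tour, Castle Tasting, Harbour Stop.
Old-Town Transfer starts before Market Photo ends → Market Photo and Old-Town Transfer overlap.
Park Visit starts after Market Photo ends — done with Market Photo.
Park Visit starts before Old-Town Transfer ends → Old-Town Transfer and Park Visit overlap.
Museum Walk starts before Old-Town Transfer ends → Old-Town Transfer and Museum Walk overlap.
Castle Tour starts after Old-Town Transfer ends — done with Old-Town Transfer.
Museum Walk starts before Park Visit ends → Park Visit and Museum Walk overlap.
Castle Tour starts before Park Visit ends → Park Visit and Castle Tour overlap.
Castle Tasting starts after Park Visit ends — done with Park Visit.
Castle Tour starts before Museum Walk ends → Museum Walk and Castle Tour overlap.
Castle Tasting starts before Museum Walk ends → Museum Walk and Castle Tasting overlap.
Harbour Stop starts before Museum Walk ends → Museum Walk and Harbour Stop overlap.
Castle Tasting starts before Castle Tour ends → Castle Tour and Castle Tasting overlap.
Harbour Stop starts before Castle Tour ends → Castle Tour and Harbour Stop overlap.
Harbour Stop starts before Castle Tasting ends → Castle Tasting and Harbour Stop overlap.
Overlapping pairs: Castle Tasting & Castle Tour, Castle Tasting & Harbour Stop, Castle Tasting & Museum Walk, Castle Tour & Harbour Stop, Castle Tour & Museum Walk, Castle Tour & Park Visit, Harbour Stop & Museum Walk, Market Photo & Old-Town Transfer, Museum Walk & Old-Town Transfer, Museum Walk & Park Visit, Old-Town Transfer & Park Visit — 11 in total.

11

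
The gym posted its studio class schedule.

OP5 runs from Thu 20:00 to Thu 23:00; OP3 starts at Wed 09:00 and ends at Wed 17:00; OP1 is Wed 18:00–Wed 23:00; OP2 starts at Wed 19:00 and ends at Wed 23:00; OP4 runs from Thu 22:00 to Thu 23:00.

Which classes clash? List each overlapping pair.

OP1 & OP2, OP4 & OP5

Sorted by start: OP3, OP1, OP2, OP5, OP4.
OP1 starts after OP3 ends, so OP3 has no further overlaps.
OP2 starts before OP1 ends → OP1 and OP2 overlap.
OP5 starts after OP1 ends, so OP1 has no further overlaps.
OP5 starts after OP2 ends, so OP2 has no further overlaps.
OP4 starts before OP5 ends → OP5 and OP4 overlap.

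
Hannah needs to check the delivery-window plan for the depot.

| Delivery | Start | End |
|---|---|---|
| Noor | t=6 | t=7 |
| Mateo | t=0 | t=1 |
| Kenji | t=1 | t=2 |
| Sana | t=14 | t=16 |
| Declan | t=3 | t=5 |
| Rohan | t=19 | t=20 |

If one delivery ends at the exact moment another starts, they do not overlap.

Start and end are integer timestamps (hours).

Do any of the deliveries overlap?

Sorted by start: Mateo, Kenji, Declan, Noor, Sana, Rohan.
Kenji starts exactly when Mateo ends (back-to-back, no overlap), so nothing later overlaps Mateo either.
Declan starts after Kenji ends, so nothing later overlaps Kenji either.
Noor starts after Declan ends, so nothing later overlaps Declan either.
Sana starts after Noor ends, so nothing later overlaps Noor either.
Rohan starts after Sana ends.
Every pair is clear; the schedule has no overlaps.

No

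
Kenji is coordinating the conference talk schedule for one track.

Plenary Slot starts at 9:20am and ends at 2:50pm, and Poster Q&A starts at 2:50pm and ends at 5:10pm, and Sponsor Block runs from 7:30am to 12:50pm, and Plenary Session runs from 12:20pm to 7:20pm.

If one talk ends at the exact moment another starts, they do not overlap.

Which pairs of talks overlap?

Plenary Session & Plenary Slot, Plenary Session & Poster Q&A, Plenary Session & Sponsor Block, Plenary Slot & Sponsor Block

Sorted by start: Sponsor Block, Plenary Slot, Plenary Session, Poster Q&A.
Plenary Slot starts before Sponsor Block ends → Sponsor Block and Plenary Slot overlap.
Plenary Session starts before Sponsor Block ends → Sponsor Block and Plenary Session overlap.
Poster Q&A starts after Sponsor Block ends.
Plenary Session starts before Plenary Slot ends → Plenary Slot and Plenary Session overlap.
Poster Q&A starts exactly when Plenary Slot ends (back-to-back, no overlap).
Poster Q&A starts before Plenary Session ends → Plenary Session and Poster Q&A overlap.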